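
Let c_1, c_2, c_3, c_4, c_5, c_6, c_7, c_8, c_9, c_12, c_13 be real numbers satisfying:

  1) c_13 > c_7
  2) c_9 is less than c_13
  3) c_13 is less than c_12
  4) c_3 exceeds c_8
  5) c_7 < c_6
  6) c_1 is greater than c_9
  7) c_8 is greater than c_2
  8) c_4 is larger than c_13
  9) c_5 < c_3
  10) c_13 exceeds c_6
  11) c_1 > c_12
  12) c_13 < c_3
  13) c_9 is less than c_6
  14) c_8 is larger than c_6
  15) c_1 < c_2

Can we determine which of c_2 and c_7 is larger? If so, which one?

Following the relations from c_7: c_7 < c_6 < c_13 < c_12 < c_1 < c_2.
So c_2 is larger.

c_2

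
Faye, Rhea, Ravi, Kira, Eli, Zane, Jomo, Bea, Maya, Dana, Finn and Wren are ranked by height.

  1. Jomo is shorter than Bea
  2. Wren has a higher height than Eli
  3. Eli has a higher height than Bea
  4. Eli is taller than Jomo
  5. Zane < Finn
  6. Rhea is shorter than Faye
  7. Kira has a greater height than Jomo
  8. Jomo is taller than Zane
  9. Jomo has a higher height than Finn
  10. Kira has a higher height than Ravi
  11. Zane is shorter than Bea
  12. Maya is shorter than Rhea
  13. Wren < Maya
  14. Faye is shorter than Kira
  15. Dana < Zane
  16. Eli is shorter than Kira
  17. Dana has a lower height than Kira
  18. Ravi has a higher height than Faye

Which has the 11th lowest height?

Ravi

The consecutive relations fix a unique order: Dana < Zane < Finn < Jomo < Bea < Eli < Wren < Maya < Rhea < Faye < Ravi < Kira.
The 11th smallest is Ravi.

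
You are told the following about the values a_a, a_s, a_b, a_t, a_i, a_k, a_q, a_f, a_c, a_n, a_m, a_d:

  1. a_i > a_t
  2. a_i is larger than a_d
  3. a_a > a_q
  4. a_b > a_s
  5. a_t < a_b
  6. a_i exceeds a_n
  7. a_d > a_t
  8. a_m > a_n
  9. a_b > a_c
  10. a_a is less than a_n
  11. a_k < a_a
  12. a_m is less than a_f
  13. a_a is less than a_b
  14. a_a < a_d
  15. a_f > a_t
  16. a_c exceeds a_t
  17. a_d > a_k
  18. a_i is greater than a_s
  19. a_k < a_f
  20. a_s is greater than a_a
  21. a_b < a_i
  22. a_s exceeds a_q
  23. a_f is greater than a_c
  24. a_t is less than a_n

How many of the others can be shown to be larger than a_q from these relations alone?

Directly above a_q: a_a, a_s.
One step further: a_d, a_n, a_b, a_i (6 so far).
One step further: a_m (7 so far).
One step further: a_f (8 so far).
Nothing else is reachable above a_q; 8 in all.

8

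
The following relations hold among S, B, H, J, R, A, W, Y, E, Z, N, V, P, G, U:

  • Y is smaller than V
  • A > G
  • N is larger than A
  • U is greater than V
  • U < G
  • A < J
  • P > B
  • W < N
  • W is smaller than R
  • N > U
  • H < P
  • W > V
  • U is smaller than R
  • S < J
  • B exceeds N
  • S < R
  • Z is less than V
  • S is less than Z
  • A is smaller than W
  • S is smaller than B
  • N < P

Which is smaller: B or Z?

Following the relations from Z: Z < V < U < G < A < W < N < B.
So Z < B; Z is the smaller of the two.

Z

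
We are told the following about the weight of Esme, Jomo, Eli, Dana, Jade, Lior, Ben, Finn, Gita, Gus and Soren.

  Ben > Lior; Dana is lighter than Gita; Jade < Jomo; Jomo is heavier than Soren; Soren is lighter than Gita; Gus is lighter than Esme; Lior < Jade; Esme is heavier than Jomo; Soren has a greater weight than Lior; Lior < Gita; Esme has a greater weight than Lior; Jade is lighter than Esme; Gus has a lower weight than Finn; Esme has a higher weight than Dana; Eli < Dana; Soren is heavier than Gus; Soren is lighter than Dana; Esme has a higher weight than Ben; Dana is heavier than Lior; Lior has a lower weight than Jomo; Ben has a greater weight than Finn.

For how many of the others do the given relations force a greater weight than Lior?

7

Directly above Lior: Jade, Soren, Jomo, Dana, Gita, Ben, Esme.
No other element is forced above Lior by the given relations, so the count is 7.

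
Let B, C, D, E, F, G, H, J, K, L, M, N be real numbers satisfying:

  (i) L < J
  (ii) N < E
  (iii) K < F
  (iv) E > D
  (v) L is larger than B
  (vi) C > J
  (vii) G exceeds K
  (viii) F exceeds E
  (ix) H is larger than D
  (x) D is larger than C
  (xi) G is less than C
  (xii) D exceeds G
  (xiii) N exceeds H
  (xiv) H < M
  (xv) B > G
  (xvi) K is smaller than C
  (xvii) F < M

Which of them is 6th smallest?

C

The consecutive relations fix a unique order: K < G < B < L < J < C < D < H < N < E < F < M.
The 6th smallest is C.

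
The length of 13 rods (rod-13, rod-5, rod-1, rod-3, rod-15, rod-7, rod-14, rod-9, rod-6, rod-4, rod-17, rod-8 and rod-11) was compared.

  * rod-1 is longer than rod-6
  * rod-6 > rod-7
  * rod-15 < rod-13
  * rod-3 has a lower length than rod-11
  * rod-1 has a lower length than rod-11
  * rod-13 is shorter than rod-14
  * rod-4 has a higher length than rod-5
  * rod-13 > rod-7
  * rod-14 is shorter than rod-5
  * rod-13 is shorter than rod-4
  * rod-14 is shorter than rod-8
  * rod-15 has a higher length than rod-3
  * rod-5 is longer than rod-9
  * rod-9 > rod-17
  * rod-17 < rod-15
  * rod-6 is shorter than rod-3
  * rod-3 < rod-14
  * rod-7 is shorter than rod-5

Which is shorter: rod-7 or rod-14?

rod-7 < rod-6 and rod-6 < rod-3 give rod-7 < rod-3.
With rod-3 < rod-15: rod-7 < rod-6 < rod-3 < rod-15.
Then rod-15 < rod-13 extends the chain to rod-13.
With rod-13 < rod-14: rod-7 < rod-6 < rod-3 < rod-15 < rod-13 < rod-14.
So rod-7 < rod-14; rod-7 is the shorter of the two.

rod-7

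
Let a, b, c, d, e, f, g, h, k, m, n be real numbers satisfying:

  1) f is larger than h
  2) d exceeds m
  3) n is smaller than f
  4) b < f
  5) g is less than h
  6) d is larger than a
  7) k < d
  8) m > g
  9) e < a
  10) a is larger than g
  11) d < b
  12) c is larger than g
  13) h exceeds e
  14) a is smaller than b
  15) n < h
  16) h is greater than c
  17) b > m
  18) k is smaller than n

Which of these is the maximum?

Chaining downward from f: directly below it, n, b, h; then g, e, k, m, c, a, d.
That covers every other element, and nothing is given above f, so f is the maximum.

f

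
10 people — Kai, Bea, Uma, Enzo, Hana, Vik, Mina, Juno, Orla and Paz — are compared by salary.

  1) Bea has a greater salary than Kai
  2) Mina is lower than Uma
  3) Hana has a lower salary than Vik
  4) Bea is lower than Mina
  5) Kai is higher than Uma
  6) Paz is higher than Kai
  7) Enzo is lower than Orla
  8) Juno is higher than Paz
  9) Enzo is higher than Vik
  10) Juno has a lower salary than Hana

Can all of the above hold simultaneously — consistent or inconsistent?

We have Kai < Bea stated directly, yet also Bea < Mina < Uma < Kai by chaining the others — so Bea < Kai. Contradiction.

inconsistent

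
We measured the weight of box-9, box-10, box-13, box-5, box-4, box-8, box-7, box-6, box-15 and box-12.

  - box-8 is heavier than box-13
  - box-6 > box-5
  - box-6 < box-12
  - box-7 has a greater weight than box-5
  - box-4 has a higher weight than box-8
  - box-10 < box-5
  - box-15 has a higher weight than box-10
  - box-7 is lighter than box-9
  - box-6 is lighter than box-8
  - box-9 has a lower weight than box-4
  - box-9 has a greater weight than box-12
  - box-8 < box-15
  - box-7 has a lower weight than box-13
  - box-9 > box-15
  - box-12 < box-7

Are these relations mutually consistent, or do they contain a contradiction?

The single ordering box-10 < box-5 < box-6 < box-12 < box-7 < box-13 < box-8 < box-15 < box-9 < box-4 satisfies every listed relation, so no contradiction arises.

consistent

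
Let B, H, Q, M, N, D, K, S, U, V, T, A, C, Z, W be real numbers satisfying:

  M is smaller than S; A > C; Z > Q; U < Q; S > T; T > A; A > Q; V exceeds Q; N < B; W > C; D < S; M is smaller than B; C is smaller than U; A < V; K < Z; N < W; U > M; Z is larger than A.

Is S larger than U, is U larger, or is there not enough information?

The relevant relations are U < Q; Q < A; A < T; T < S.
Together: U < Q < A < T < S.
So S is larger.

S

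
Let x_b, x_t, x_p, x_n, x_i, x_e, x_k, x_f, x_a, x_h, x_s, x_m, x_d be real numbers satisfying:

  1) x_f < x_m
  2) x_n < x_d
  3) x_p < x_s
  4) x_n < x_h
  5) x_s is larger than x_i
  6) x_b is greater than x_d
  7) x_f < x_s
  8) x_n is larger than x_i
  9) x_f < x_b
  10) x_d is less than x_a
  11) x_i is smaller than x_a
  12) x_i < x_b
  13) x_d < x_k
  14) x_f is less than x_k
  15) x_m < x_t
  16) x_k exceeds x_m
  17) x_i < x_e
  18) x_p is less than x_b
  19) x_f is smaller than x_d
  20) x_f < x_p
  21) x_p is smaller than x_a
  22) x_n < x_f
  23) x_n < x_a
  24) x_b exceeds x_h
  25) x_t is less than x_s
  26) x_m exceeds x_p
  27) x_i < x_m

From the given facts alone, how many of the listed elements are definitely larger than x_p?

The elements the relations force above x_p are x_m, x_t, x_k, x_a, x_b, x_s — no chain reaches any other.
That is 6.

6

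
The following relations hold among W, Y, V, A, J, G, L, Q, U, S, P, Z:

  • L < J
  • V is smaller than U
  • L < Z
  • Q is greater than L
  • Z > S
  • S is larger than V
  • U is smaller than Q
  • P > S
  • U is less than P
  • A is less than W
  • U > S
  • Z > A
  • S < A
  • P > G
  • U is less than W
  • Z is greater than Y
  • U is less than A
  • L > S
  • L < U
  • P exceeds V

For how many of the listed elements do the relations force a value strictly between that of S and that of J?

The relations place S below J. An element lies strictly between them when it is forced above S and also forced below J.
Above S: {L, U, A, Q, W, P, Z}. Below J: {V, L}.
Intersection: {L} — 1.

1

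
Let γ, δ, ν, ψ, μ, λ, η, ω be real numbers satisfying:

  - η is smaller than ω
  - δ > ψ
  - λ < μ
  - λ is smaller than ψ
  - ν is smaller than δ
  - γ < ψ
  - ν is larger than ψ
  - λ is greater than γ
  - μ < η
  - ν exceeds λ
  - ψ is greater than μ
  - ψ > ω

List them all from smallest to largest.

Each adjacent pair is fixed by a given relation: γ < λ; λ < μ; μ < η; η < ω; ω < ψ; ψ < ν; ν < δ. Chaining them end to end gives the full order.

γ < λ < μ < η < ω < ψ < ν < δ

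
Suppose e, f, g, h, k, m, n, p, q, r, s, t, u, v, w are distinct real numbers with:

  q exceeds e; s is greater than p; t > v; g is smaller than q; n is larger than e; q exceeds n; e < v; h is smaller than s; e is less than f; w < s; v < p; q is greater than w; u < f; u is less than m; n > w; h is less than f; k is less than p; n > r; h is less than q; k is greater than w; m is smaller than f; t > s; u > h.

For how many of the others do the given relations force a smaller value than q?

The elements the relations force below q are g, e, r, w, h, n — no chain reaches any other.
That is 6.

6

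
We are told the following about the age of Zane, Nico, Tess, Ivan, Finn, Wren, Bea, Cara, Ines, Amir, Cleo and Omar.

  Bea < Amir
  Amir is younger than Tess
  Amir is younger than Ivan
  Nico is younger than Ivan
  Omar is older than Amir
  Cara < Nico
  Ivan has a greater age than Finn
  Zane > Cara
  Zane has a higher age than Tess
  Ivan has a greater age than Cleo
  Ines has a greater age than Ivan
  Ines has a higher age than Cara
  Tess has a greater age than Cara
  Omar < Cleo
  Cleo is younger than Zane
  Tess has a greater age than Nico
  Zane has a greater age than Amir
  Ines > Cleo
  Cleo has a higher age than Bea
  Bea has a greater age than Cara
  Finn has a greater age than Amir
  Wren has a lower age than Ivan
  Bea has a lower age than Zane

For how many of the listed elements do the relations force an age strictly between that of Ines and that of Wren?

The relations place Wren below Ines. An element lies strictly between them when it is forced above Wren and also forced below Ines.
Above Wren: {Ivan}. Below Ines: {Cara, Bea, Amir, Omar, Finn, Nico, Cleo, Ivan}.
Intersection: {Ivan} — 1.

1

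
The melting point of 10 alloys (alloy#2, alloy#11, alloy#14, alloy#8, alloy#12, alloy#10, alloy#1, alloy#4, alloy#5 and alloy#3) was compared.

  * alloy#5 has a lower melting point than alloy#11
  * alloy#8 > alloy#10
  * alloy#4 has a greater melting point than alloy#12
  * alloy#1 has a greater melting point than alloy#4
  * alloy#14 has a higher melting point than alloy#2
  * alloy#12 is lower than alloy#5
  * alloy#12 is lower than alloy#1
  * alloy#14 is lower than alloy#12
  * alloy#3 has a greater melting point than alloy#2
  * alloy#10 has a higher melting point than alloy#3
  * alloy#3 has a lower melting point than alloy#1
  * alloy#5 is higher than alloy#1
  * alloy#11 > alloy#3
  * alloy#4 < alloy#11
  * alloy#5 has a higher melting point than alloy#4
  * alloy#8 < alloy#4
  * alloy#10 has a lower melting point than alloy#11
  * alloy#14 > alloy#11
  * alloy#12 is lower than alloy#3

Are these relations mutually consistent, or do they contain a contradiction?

We have alloy#11 < alloy#14 stated directly, yet also alloy#14 < alloy#12 < alloy#3 < alloy#10 < alloy#8 < alloy#4 < alloy#1 < alloy#5 < alloy#11 by chaining the others — so alloy#14 < alloy#11. Contradiction.

inconsistent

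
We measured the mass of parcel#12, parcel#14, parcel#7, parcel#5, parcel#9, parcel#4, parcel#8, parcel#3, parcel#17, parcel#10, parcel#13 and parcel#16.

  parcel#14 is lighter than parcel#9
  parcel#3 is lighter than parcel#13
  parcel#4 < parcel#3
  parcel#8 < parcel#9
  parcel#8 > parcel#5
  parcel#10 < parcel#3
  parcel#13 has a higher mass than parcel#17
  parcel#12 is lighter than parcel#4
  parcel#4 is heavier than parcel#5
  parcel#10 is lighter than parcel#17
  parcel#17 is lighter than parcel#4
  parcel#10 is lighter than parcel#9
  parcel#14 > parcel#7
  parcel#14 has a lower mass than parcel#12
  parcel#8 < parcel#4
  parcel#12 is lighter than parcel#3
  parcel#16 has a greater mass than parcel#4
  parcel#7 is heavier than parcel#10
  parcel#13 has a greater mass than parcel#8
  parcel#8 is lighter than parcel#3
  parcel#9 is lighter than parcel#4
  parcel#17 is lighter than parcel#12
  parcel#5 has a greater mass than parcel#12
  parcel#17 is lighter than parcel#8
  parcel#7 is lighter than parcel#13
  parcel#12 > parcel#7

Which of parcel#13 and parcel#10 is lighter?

parcel#10

parcel#10 < parcel#7 and parcel#7 < parcel#14 give parcel#10 < parcel#14.
With parcel#14 < parcel#12: parcel#10 < parcel#7 < parcel#14 < parcel#12.
Then parcel#12 < parcel#5 extends the chain to parcel#5.
Then parcel#5 < parcel#8 extends the chain to parcel#8.
With parcel#8 < parcel#9: parcel#10 < parcel#7 < parcel#14 < parcel#12 < parcel#5 < parcel#8 < parcel#9.
With parcel#9 < parcel#4: parcel#10 < parcel#7 < parcel#14 < parcel#12 < parcel#5 < parcel#8 < parcel#9 < parcel#4.
With parcel#4 < parcel#3: parcel#10 < parcel#7 < parcel#14 < parcel#12 < parcel#5 < parcel#8 < parcel#9 < parcel#4 < parcel#3.
Then parcel#3 < parcel#13 extends the chain to parcel#13.
So parcel#10 < parcel#13; parcel#10 is the lighter of the two.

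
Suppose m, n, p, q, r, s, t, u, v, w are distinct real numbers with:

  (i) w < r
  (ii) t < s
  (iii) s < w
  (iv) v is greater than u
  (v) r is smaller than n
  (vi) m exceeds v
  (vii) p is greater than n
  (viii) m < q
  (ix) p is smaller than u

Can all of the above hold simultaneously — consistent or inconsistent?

consistent

Every relation is compatible with t < s < w < r < n < p < u < v < m < q; the set is consistent.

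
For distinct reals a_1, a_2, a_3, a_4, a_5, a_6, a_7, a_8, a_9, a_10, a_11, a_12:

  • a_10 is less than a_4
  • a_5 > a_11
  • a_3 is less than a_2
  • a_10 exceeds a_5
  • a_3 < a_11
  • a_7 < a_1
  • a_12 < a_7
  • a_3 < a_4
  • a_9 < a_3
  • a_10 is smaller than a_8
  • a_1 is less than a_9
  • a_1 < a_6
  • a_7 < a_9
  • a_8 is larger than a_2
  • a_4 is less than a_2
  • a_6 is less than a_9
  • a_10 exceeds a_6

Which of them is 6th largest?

a_11

Piecing the relations together gives one ordering: a_12 < a_7 < a_1 < a_6 < a_9 < a_3 < a_11 < a_5 < a_10 < a_4 < a_2 < a_8.
The 6th largest is a_11.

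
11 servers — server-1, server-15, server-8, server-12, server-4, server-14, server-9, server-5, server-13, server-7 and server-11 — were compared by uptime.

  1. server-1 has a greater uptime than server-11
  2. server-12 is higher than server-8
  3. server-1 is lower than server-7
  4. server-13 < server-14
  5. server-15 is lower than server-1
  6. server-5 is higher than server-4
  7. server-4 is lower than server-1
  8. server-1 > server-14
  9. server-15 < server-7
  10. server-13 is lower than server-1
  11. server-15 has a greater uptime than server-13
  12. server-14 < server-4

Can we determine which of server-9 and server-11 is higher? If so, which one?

Following every chain through server-9: nothing is chained to server-9.
server-11 is not reached, and no chain runs the other way from server-11 to server-9.
So the given relations leave the order of server-9 and server-11 undetermined.

undetermined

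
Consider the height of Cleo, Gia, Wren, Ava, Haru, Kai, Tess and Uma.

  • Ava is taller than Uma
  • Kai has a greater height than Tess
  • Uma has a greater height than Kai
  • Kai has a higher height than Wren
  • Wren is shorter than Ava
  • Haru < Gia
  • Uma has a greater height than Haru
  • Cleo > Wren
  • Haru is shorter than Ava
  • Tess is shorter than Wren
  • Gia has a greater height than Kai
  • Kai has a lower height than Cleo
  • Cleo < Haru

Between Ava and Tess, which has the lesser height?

The relevant relations are Tess < Kai; Kai < Cleo; Cleo < Haru; Haru < Uma; Uma < Ava.
Chaining these gives Tess < Kai < Cleo < Haru < Uma < Ava.
So Tess < Ava; Tess is the shorter of the two.

Tess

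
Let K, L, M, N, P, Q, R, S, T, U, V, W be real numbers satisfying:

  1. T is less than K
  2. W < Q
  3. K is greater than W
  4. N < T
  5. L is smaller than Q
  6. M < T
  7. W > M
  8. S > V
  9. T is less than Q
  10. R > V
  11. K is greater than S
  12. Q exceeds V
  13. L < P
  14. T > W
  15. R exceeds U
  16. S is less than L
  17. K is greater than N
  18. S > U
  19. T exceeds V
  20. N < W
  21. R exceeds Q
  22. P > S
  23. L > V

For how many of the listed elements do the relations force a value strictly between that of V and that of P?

Chaining upward from V reaches: T, S, L, Q, R, K.
Chaining downward from P reaches: U, S, L.
Strictly between V and P are those in both lists: S, L — 2 elements.

2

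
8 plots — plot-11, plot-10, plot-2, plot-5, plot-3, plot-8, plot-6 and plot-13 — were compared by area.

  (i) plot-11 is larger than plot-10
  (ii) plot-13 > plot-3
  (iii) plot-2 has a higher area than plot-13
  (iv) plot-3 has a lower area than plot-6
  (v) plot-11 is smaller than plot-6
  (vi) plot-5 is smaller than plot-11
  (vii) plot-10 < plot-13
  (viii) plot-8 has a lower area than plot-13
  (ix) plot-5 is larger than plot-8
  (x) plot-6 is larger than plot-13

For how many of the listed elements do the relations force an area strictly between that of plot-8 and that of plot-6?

The relations place plot-8 below plot-6. An element lies strictly between them when it is forced above plot-8 and also forced below plot-6.
Above plot-8: {plot-5, plot-11, plot-13, plot-2}. Below plot-6: {plot-3, plot-10, plot-5, plot-11, plot-13}.
Intersection: {plot-5, plot-11, plot-13} — 3.

3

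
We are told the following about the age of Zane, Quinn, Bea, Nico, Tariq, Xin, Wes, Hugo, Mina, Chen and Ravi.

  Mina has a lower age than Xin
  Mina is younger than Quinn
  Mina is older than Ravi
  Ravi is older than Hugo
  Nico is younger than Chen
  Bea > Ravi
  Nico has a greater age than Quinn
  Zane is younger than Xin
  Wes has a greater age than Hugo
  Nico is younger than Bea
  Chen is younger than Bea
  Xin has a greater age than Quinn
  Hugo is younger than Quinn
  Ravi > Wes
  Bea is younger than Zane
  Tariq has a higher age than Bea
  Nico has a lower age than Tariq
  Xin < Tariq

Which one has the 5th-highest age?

The consecutive relations fix a unique order: Hugo < Wes < Ravi < Mina < Quinn < Nico < Chen < Bea < Zane < Xin < Tariq.
The 5th largest is Chen.

Chen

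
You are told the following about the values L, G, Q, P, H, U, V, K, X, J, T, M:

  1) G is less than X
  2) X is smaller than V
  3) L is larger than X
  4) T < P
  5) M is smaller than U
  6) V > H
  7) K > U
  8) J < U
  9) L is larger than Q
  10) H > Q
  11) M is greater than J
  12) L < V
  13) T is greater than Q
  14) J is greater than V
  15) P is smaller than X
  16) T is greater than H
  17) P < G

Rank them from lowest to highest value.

Nothing is placed below Q, so it is least; from there Q < H; H < T; T < P; P < G; G < X; X < L; L < V; V < J; J < M; M < U; U < K, each given directly.

Q < H < T < P < G < X < L < V < J < M < U < K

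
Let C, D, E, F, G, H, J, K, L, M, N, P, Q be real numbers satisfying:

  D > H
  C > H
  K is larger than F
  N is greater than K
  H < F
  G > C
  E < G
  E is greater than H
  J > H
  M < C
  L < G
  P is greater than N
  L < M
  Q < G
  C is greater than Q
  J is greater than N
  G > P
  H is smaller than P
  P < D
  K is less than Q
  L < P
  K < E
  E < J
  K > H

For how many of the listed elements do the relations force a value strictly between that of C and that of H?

Chaining upward from H reaches: F, K, E, N, P, Q, J, G, D.
Chaining downward from C reaches: L, F, M, K, Q.
Strictly between H and C are those in both lists: F, K, Q — 3 elements.

3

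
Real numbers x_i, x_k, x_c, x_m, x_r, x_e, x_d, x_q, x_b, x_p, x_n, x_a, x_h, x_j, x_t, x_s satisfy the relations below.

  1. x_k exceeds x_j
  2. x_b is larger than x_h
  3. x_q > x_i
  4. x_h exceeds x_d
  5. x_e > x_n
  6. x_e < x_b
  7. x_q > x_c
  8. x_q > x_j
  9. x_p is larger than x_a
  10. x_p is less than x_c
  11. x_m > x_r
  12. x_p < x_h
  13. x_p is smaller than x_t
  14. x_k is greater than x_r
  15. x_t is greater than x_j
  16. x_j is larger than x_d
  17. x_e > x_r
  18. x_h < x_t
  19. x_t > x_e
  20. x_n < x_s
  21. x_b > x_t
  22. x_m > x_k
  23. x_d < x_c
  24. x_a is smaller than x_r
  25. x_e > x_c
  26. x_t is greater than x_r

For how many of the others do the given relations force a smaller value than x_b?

Directly below x_b: x_h, x_e, x_t.
One step further: x_d, x_p, x_r, x_j, x_n, x_c (9 so far).
One step further: x_a (10 so far).
No other element is forced below x_b by the given relations, so the count is 10.

10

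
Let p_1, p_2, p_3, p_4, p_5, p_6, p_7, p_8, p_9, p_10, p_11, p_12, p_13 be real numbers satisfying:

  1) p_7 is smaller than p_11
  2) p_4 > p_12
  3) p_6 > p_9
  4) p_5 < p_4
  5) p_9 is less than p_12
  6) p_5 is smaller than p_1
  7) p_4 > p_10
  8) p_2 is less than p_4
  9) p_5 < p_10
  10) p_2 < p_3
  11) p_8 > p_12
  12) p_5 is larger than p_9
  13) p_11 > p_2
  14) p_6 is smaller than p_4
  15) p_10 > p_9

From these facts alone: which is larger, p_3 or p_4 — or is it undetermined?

Following every chain through p_3: below p_3 we get p_2.
p_4 is not reached, and no chain runs the other way from p_4 to p_3.
So the given relations leave the order of p_3 and p_4 undetermined.

undetermined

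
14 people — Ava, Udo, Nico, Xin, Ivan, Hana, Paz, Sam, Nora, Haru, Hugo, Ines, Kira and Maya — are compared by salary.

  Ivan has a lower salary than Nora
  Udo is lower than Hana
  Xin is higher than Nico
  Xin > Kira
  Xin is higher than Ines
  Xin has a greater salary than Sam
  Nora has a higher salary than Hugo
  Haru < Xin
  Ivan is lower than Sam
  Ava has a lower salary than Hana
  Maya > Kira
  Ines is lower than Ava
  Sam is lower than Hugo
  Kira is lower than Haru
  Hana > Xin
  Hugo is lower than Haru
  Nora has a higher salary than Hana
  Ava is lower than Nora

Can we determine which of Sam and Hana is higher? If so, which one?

Hana

Following the relations from Sam: Sam < Hugo < Haru < Xin < Hana.
So Hana is higher.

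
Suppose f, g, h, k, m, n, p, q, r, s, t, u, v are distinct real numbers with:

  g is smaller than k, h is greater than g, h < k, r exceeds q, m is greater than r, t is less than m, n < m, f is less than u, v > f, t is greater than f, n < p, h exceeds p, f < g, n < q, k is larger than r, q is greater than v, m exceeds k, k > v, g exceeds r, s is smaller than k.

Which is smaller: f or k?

Chaining the given relations: f < v < q < r < g < h < k.
So f < k; f is the smaller of the two.

f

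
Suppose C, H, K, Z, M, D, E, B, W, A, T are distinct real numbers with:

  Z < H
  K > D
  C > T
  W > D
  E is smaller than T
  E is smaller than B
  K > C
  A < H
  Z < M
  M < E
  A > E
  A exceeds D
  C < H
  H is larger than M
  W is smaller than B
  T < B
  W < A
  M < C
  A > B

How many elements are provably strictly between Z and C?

3

Chaining upward from Z reaches: M, E, T, B, A, H, K.
Chaining downward from C reaches: M, E, T.
Strictly between Z and C are those in both lists: M, E, T — 3 elements.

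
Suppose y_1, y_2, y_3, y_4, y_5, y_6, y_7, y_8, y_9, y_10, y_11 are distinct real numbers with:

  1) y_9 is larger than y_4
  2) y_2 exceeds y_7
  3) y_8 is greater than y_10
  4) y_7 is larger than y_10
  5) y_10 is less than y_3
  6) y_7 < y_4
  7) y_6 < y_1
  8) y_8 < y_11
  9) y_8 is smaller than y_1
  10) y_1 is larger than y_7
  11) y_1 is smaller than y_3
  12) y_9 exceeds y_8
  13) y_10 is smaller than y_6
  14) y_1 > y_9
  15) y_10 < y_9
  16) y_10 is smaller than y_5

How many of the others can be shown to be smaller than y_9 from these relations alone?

Directly below y_9: y_10, y_4, y_8.
One step further: y_7 (4 so far).
No other element is forced below y_9 by the given relations, so the count is 4.

4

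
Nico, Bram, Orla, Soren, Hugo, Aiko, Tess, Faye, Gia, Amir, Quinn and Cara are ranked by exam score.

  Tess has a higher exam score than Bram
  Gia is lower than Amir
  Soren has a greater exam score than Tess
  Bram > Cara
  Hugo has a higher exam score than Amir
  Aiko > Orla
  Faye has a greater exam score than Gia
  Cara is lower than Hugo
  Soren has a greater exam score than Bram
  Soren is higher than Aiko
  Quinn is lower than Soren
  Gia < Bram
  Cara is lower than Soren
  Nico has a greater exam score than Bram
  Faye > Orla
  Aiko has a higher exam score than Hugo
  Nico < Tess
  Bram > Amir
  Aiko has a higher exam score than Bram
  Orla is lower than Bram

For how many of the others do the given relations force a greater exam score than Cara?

From Cara the given relations immediately reach Hugo, Bram, Soren.
From those, Nico, Tess, Aiko — 6 in total.
Nothing else is reachable above Cara; 6 in all.

6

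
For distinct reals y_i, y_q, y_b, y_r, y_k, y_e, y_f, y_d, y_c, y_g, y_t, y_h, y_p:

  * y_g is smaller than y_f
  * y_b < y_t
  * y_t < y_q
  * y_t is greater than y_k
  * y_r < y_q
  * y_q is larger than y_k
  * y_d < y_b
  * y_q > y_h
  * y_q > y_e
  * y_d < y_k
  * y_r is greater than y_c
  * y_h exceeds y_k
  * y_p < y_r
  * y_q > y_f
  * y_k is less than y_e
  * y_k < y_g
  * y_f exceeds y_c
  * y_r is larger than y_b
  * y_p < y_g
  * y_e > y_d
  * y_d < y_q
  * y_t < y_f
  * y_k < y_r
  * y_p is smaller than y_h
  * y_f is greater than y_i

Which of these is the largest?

y_q

Chaining downward from y_q: directly below it, y_d, y_k, y_t, y_e, y_f, y_r, y_h; then y_b, y_p, y_c, y_g, y_i.
That covers every other element, and nothing is given above y_q, so y_q is the largest.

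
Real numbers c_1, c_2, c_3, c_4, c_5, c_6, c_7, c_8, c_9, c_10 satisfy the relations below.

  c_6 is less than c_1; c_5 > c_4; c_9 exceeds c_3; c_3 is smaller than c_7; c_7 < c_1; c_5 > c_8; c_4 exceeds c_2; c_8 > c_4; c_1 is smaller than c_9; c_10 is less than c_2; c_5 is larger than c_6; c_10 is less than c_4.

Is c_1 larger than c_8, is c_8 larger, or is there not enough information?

Following every chain through c_1: above c_1 we get c_9; below c_1 we get c_3, c_7, c_6.
c_8 is not reached, and no chain runs the other way from c_8 to c_1.
So the given relations leave the order of c_1 and c_8 undetermined.

undetermined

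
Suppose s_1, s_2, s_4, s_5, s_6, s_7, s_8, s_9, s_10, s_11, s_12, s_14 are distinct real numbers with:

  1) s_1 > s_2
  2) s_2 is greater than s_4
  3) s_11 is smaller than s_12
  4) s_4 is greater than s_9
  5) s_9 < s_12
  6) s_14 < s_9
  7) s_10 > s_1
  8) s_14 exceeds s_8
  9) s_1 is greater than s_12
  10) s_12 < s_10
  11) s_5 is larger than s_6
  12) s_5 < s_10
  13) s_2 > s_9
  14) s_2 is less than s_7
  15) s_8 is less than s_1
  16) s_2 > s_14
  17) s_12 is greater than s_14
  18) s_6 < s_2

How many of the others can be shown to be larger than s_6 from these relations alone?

5

The elements the relations force above s_6 are s_2, s_7, s_1, s_5, s_10 — no chain reaches any other.
That is 5.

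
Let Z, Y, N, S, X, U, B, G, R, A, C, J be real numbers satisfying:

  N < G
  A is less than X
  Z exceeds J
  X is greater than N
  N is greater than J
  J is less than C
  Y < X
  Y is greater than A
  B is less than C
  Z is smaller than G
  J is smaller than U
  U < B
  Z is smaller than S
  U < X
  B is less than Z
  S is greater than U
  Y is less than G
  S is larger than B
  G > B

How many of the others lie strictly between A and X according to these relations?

Chaining upward from A reaches: Y, G.
Chaining downward from X reaches: J, U, N, Y.
Strictly between A and X are those in both lists: Y — 1 element.

1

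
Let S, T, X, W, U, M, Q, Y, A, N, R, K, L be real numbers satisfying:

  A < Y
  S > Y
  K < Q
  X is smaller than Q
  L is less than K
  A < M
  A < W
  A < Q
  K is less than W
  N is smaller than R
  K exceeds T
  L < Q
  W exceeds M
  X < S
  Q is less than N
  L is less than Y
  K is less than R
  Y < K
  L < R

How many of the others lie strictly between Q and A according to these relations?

Chaining upward from A reaches: Y, M, S, K, N, R, W.
Chaining downward from Q reaches: L, Y, X, T, K.
Strictly between A and Q are those in both lists: Y, K — 2 elements.

2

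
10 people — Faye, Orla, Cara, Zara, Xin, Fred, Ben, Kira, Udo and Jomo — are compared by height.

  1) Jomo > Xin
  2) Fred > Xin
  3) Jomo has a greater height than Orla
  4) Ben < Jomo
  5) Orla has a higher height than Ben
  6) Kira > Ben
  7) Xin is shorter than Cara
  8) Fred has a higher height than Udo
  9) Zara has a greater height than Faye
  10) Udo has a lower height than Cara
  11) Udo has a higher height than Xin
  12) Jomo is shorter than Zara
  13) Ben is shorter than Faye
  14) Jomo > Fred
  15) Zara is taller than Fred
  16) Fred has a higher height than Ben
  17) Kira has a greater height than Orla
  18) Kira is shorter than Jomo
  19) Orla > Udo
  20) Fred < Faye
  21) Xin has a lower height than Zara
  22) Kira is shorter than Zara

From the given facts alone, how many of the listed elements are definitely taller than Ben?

From Ben the given relations immediately reach Orla, Kira, Fred, Faye, Jomo.
From those, Zara — 6 in total.
No other element is forced above Ben by the given relations, so the count is 6.

6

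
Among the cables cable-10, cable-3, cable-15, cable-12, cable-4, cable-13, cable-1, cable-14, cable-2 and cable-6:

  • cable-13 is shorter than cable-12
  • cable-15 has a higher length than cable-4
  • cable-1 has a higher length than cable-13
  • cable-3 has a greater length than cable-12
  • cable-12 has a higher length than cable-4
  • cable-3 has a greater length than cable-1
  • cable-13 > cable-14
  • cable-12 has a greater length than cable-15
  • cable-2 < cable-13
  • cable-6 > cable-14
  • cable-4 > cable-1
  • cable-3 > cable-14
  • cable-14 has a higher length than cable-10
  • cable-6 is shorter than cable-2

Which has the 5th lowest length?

Chaining the given pairs: cable-10 < cable-14 < cable-6 < cable-2 < cable-13 < cable-1 < cable-4 < cable-15 < cable-12 < cable-3.
The 5th smallest is cable-13.

cable-13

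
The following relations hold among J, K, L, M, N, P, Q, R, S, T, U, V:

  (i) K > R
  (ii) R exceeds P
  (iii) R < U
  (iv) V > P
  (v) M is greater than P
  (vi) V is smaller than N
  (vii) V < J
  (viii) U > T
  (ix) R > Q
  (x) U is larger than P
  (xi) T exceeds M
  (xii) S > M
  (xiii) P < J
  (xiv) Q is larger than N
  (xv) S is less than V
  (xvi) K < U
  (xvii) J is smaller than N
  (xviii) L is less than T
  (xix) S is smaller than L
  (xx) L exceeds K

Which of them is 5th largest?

The consecutive relations fix a unique order: P < M < S < V < J < N < Q < R < K < L < T < U.
Counting 5 from the largest end gives R.

R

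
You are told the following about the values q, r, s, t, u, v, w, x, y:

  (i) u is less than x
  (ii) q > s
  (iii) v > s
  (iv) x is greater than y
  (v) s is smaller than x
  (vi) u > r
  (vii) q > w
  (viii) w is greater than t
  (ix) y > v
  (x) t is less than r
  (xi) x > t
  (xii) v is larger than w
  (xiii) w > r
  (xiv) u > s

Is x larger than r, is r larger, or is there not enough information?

r < w and w < v give r < v.
Then v < y extends the chain to y.
Then y < x extends the chain to x.
So x is larger.

x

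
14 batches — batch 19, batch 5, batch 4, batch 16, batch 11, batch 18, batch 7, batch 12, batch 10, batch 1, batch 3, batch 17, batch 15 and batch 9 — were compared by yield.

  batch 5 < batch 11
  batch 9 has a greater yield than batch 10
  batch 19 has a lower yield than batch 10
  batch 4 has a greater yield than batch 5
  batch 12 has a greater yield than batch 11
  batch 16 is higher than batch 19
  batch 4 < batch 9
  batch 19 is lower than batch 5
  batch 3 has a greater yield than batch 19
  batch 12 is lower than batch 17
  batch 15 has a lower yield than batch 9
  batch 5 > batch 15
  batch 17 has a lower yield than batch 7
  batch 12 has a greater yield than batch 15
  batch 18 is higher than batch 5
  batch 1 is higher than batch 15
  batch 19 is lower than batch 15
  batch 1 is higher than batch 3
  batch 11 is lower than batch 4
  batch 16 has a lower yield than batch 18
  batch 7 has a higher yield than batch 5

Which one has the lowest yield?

batch 19

batch 15 is not least since batch 19 < batch 15; batch 3 is not least since batch 19 < batch 3; batch 5 is not least since batch 15 < batch 5; batch 11 is not least since batch 5 < batch 11; batch 12 is not least since batch 11 < batch 12; batch 16 is not least since batch 19 < batch 16; batch 10 is not least since batch 19 < batch 10; batch 17 is not least since batch 12 < batch 17; batch 1 is not least since batch 15 < batch 1; batch 7 is not least since batch 5 < batch 7; batch 4 is not least since batch 11 < batch 4; batch 9 is not least since batch 15 < batch 9; batch 18 is not least since batch 5 < batch 18.
Only batch 19 has nothing below it, so batch 19 is the lowest yield.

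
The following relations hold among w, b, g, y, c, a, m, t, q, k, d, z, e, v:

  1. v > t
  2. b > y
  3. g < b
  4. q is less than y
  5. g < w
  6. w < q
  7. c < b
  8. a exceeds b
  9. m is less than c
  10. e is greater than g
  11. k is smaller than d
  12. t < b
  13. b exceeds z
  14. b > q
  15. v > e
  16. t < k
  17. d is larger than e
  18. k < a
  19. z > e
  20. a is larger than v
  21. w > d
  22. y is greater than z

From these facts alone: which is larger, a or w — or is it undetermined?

w < q and q < y give w < y.
Then y < b extends the chain to b.
Then b < a extends the chain to a.
So a is larger.

a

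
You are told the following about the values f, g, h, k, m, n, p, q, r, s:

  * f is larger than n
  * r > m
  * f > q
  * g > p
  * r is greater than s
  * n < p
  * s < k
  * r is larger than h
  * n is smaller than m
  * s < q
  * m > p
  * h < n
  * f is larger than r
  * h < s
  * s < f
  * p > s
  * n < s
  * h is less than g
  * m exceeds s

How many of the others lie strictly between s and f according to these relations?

4

The relations place s below f. An element lies strictly between them when it is forced above s and also forced below f.
Above s: {p, q, k, m, r, g}. Below f: {h, n, p, q, m, r}.
Intersection: {p, q, m, r} — 4.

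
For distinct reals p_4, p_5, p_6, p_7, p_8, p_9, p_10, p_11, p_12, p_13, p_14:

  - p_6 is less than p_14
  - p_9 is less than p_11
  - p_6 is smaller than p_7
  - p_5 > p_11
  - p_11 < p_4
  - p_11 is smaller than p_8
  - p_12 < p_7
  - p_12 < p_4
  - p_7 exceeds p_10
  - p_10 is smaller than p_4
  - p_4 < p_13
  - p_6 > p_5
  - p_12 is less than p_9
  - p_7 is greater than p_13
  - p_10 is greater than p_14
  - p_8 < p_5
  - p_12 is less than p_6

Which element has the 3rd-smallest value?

The consecutive relations fix a unique order: p_12 < p_9 < p_11 < p_8 < p_5 < p_6 < p_14 < p_10 < p_4 < p_13 < p_7.
The 3rd smallest is p_11.

p_11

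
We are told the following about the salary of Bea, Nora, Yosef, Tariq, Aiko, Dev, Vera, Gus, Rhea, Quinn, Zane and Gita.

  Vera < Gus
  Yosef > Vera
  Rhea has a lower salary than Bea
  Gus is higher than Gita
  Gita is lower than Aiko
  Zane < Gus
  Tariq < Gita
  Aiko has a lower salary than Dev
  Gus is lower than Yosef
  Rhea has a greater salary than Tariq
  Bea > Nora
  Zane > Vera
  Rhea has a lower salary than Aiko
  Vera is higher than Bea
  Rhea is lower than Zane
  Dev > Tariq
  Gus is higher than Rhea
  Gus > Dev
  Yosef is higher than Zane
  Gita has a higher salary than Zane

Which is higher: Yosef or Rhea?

Yosef

Link the given pairs in sequence: Rhea < Bea; Bea < Vera; Vera < Zane; Zane < Gita; Gita < Aiko; Aiko < Dev; Dev < Gus; Gus < Yosef.
Together: Rhea < Bea < Vera < Zane < Gita < Aiko < Dev < Gus < Yosef.
So Rhea < Yosef; Yosef is the higher of the two.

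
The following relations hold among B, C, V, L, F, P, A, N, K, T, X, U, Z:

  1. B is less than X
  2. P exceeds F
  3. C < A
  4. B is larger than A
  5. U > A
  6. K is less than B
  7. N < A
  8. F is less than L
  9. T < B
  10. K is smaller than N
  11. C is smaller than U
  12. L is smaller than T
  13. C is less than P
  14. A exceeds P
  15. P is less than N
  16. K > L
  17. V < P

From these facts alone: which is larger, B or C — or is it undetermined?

B

C < P and P < N give C < N.
Then N < A extends the chain to A.
With A < B: C < P < N < A < B.
So B is larger.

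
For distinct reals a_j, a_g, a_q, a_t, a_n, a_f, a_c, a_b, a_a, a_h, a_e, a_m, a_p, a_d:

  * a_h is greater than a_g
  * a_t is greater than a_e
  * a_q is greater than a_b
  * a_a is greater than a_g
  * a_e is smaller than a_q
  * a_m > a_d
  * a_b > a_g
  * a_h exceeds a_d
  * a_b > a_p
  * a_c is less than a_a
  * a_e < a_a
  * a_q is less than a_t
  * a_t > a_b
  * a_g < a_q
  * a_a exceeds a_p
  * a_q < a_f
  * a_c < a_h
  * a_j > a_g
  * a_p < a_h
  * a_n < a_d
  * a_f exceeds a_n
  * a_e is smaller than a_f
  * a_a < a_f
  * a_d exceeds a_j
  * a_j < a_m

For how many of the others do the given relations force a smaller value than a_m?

The elements the relations force below a_m are a_g, a_j, a_n, a_d — no chain reaches any other.
That is 4.

4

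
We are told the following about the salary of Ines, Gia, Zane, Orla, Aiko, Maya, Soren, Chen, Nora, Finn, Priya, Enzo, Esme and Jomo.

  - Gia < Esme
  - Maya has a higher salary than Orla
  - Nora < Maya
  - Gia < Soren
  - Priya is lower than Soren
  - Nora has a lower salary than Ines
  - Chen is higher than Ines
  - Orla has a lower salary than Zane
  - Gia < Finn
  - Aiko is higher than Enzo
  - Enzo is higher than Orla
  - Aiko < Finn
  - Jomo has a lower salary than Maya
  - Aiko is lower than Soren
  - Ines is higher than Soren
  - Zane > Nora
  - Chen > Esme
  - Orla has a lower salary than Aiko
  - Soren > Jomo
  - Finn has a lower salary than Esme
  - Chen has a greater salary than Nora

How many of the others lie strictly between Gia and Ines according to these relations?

1

Chaining upward from Gia reaches: Finn, Esme, Soren, Chen.
Chaining downward from Ines reaches: Orla, Jomo, Enzo, Nora, Aiko, Priya, Soren.
Strictly between Gia and Ines are those in both lists: Soren — 1 element.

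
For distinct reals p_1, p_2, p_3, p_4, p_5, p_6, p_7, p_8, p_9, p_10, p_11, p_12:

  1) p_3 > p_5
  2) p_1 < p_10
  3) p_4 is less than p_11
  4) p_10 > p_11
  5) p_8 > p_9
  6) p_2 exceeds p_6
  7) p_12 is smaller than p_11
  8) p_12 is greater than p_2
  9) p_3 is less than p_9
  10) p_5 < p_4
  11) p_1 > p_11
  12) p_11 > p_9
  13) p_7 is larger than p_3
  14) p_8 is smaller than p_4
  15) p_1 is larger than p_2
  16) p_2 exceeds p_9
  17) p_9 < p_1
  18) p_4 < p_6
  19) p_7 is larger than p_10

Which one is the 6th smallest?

p_6

Piecing the relations together gives one ordering: p_5 < p_3 < p_9 < p_8 < p_4 < p_6 < p_2 < p_12 < p_11 < p_1 < p_10 < p_7.
The 6th smallest is p_6.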